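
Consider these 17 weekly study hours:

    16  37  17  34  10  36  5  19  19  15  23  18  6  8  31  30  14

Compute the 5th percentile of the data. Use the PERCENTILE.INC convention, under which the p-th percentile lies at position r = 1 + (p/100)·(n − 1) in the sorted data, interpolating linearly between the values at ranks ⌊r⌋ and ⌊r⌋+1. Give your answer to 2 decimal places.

5.80

Sorted: 5, 6, 8, 10, 14, 15, 16, 17, 18, 19, 19, 23, 30, 31, 34, 36, 37.
n = 17.
r = 1 + (5/100)·(17 − 1) = 1 + 0.8 = 1.8.
Rank 1 is 5 and rank 2 is 6.
Interpolate: 5 + 0.8·(6 − 5) = 5 + 0.8·1 = 5.8.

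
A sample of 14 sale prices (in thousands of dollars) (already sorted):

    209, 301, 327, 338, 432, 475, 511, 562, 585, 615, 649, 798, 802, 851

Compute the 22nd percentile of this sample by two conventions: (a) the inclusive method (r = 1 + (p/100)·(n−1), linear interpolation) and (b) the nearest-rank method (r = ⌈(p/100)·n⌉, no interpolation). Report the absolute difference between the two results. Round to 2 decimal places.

1.54

n = 14.
(a) r = 3.86; between ranks 3 (327) and 4 (338): 336.46.
(b) the nearest-rank method: rank 4 → 338.
|336.46 − 338| = 1.54.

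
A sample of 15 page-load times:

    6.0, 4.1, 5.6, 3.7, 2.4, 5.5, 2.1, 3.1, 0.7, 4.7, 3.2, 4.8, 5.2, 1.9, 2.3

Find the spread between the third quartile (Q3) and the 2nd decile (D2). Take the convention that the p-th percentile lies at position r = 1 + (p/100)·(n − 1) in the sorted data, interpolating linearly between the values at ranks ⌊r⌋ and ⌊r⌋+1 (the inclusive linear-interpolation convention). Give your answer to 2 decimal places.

2.74

Sorted: 0.7, 1.9, 2.1, 2.3, 2.4, 3.1, 3.2, 3.7, 4.1, 4.7, 4.8, 5.2, 5.5, 5.6, 6.0.
n = 15.
P20: r = 3.8; ranks 3–4 are 2.1, 2.3; interpolating gives 2.26.
P75: r = 11.5; ranks 11–12 are 4.8, 5.2; interpolating gives 5.
Difference: 5 − 2.26 = 2.74.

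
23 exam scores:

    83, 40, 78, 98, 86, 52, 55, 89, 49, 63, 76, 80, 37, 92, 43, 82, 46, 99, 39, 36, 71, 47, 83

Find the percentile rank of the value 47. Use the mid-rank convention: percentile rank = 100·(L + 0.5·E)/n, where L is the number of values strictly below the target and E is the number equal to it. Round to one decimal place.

Sorted: 36, 37, 39, 40, 43, 46, 47, 49, 52, 55, 63, 71, 76, 78, 80, 82, 83, 83, 86, 89, 92, 98, 99.
Count below 47: L = 6; count equal: E = 1; n = 23.
Percentile rank = 100·(6 + 0.5·1)/23 = 100·6.5/23 = 28.26.

28.3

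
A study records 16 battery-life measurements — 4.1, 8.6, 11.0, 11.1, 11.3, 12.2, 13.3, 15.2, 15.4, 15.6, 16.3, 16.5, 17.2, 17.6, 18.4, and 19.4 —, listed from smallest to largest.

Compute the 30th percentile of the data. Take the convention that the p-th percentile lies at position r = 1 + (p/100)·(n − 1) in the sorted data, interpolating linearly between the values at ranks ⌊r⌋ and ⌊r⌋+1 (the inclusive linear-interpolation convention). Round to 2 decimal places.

11.75

n = 16.
r = 1 + (30/100)·(16 − 1) = 1 + 4.5 = 5.5.
Rank 5 is 11.3 and rank 6 is 12.2.
Interpolate: 11.3 + 0.5·(12.2 − 11.3) = 11.3 + 0.5·0.9 = 11.75.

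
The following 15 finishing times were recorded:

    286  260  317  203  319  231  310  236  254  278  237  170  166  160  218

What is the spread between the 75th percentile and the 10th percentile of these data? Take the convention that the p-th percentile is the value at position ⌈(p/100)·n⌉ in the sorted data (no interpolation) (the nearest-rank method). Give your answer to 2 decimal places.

120.00

Sorted: 160, 166, 170, 203, 218, 231, 236, 237, 254, 260, 278, 286, 310, 317, 319.
n = 15.
P10: rank ⌈10/100·15⌉ = 2 → 166.
P75: rank ⌈75/100·15⌉ = 12 → 286.
Difference: 286 − 166 = 120.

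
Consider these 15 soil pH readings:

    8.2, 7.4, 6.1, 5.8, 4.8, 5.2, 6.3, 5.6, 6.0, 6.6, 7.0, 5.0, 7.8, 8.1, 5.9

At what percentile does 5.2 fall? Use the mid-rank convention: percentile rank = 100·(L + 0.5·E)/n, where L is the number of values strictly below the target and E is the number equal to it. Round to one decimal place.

Sorted: 4.8, 5.0, 5.2, 5.6, 5.8, 5.9, 6.0, 6.1, 6.3, 6.6, 7.0, 7.4, 7.8, 8.1, 8.2.
Count below 5.2: L = 2; count equal: E = 1; n = 15.
Percentile rank = 100·(2 + 0.5·1)/15 = 100·2.5/15 = 16.67.

16.7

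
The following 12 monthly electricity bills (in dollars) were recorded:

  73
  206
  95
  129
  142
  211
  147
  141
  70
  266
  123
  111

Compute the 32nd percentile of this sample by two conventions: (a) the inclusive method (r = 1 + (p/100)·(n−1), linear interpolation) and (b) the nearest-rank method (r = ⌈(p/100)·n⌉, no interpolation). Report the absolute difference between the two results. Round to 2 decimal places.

Sorted: 70, 73, 95, 111, 123, 129, 141, 142, 147, 206, 211, 266.
n = 12.
(a) r = 4.52; between ranks 4 (111) and 5 (123): 117.24.
(b) the nearest-rank method: rank 4 → 111.
|117.24 − 111| = 6.24.

6.24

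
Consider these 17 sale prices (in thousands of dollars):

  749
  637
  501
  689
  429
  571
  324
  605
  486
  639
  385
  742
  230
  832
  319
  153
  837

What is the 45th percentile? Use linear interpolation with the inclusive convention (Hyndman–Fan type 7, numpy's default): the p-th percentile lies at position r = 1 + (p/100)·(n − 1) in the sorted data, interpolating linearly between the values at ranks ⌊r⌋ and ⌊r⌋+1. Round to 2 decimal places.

515.00

Sorted: 153, 230, 319, 324, 385, 429, 486, 501, 571, 605, 637, 639, 689, 742, 749, 832, 837.
n = 17.
r = 1 + (45/100)·(17 − 1) = 1 + 7.2 = 8.2.
Rank 8 is 501 and rank 9 is 571.
Interpolate: 501 + 0.2·(571 − 501) = 501 + 0.2·70 = 515.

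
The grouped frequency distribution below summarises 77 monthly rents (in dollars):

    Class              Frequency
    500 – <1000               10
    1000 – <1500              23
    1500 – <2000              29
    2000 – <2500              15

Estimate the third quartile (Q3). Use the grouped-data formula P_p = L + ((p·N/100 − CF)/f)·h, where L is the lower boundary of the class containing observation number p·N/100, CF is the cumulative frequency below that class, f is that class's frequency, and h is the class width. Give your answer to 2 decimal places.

N = 77; target position k = 75/100 · 77 = 57.75.
Cumulative frequencies: 10, 33, 62, 77.
Observation 57.75 falls in the class 1500 – <2000.
L = 1500, CF = 33, f = 29, h = 500.
P75 = 1500 + ((57.75 − 33)/29)·500 = 1500 + 426.724 = 1926.72.

1926.72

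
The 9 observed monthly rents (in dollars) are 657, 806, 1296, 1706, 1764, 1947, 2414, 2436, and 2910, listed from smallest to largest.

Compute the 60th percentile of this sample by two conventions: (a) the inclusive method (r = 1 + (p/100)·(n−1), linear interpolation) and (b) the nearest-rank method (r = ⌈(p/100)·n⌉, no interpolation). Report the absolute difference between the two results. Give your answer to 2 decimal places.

n = 9.
(a) r = 5.8; between ranks 5 (1764) and 6 (1947): 1910.4.
(b) the nearest-rank method: rank 6 → 1947.
|1910.4 − 1947| = 36.6.

36.60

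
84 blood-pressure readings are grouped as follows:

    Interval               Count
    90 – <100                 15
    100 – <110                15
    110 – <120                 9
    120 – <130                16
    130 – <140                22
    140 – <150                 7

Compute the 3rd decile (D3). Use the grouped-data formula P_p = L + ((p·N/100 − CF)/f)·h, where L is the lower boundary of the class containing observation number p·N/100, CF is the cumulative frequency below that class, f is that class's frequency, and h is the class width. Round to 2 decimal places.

106.80

N = 84; target position k = 30/100 · 84 = 25.2.
Cumulative frequencies: 15, 30, 39, 55, 77, 84.
Observation 25.2 falls in the class 100 – <110.
L = 100, CF = 15, f = 15, h = 10.
P30 = 100 + ((25.2 − 15)/15)·10 = 100 + 6.8 = 106.8.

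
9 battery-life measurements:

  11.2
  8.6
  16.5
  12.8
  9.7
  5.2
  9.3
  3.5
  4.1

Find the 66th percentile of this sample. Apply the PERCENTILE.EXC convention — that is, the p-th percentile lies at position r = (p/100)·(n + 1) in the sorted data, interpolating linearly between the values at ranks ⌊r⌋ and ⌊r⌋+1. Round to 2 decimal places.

10.60

Sorted: 3.5, 4.1, 5.2, 8.6, 9.3, 9.7, 11.2, 12.8, 16.5.
n = 9.
r = (66/100)·(9 + 1) = 6.6.
Rank 6 is 9.7 and rank 7 is 11.2.
Interpolate: 9.7 + 0.6·(11.2 − 9.7) = 9.7 + 0.6·1.5 = 10.6.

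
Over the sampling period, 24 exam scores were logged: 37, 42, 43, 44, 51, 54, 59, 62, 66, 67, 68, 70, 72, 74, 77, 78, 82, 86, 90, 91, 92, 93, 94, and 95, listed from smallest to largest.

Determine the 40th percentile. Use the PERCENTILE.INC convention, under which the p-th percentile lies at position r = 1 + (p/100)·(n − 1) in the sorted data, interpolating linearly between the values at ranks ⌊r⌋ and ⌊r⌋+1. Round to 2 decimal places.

67.20

n = 24.
r = 1 + (40/100)·(24 − 1) = 1 + 9.2 = 10.2.
Rank 10 is 67 and rank 11 is 68.
Interpolate: 67 + 0.2·(68 − 67) = 67 + 0.2·1 = 67.2.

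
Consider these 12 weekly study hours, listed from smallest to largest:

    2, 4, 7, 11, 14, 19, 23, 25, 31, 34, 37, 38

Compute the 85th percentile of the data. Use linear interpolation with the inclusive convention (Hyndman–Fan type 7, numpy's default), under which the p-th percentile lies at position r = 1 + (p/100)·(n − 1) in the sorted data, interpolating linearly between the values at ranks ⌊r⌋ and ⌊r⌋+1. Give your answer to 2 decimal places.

n = 12.
r = 1 + (85/100)·(12 − 1) = 1 + 9.35 = 10.35.
Rank 10 is 34 and rank 11 is 37.
Interpolate: 34 + 0.35·(37 − 34) = 34 + 0.35·3 = 35.05.

35.05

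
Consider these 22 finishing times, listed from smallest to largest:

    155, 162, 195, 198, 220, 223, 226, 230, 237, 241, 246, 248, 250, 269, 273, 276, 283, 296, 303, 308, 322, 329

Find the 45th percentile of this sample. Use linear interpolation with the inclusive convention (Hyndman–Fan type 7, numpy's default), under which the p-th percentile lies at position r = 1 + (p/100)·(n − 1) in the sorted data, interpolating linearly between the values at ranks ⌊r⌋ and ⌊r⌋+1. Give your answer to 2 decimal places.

243.25

n = 22.
r = 1 + (45/100)·(22 − 1) = 1 + 9.45 = 10.45.
Rank 10 is 241 and rank 11 is 246.
Interpolate: 241 + 0.45·(246 − 241) = 241 + 0.45·5 = 243.25.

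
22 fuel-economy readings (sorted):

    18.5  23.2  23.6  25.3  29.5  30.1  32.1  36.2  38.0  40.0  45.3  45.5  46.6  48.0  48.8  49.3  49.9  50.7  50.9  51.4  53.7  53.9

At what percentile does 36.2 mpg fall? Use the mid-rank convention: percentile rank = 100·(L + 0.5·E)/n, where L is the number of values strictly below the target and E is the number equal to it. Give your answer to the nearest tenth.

Count below 36.2: L = 7; count equal: E = 1; n = 22.
Percentile rank = 100·(7 + 0.5·1)/22 = 100·7.5/22 = 34.09.

34.1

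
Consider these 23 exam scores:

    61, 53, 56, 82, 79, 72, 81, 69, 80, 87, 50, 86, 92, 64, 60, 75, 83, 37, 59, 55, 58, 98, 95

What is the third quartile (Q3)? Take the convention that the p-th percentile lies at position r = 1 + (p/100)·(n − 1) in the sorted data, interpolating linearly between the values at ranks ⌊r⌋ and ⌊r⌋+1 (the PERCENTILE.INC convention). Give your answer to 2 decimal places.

82.50

Sorted: 37, 50, 53, 55, 56, 58, 59, 60, 61, 64, 69, 72, 75, 79, 80, 81, 82, 83, 86, 87, 92, 95, 98.
n = 23.
r = 1 + (75/100)·(23 − 1) = 1 + 16.5 = 17.5.
Rank 17 is 82 and rank 18 is 83.
Interpolate: 82 + 0.5·(83 − 82) = 82 + 0.5·1 = 82.5.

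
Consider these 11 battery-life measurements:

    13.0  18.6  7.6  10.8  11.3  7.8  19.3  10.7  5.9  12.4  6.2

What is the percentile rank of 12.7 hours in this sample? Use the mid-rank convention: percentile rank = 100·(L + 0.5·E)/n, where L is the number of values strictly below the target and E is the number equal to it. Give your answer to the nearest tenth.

72.7

Sorted: 5.9, 6.2, 7.6, 7.8, 10.7, 10.8, 11.3, 12.4, 13.0, 18.6, 19.3.
Count below 12.7: L = 8; count equal: E = 0; n = 11.
Percentile rank = 100·(8 + 0.5·0)/11 = 100·8/11 = 72.73.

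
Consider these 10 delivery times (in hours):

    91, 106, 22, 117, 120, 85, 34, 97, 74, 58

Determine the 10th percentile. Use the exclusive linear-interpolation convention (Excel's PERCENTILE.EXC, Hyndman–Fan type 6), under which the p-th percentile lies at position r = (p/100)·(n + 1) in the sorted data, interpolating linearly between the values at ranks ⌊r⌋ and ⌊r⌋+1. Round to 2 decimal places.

Sorted: 22, 34, 58, 74, 85, 91, 97, 106, 117, 120.
n = 10.
r = (10/100)·(10 + 1) = 1.1.
Rank 1 is 22 and rank 2 is 34.
Interpolate: 22 + 0.1·(34 − 22) = 22 + 0.1·12 = 23.2.

23.20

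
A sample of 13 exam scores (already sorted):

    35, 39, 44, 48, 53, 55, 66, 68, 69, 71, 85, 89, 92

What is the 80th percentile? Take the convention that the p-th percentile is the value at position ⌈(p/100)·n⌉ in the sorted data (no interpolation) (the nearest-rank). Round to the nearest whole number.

85

n = 13.
Position = ⌈80/100 · 13⌉ = ⌈10.4⌉ = 11.
The value at rank 11 is 85.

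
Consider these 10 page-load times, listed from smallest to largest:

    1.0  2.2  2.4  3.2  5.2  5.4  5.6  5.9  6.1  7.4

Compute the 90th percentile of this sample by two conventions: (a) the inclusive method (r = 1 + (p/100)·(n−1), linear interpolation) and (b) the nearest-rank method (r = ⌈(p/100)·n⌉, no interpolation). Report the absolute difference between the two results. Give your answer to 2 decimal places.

n = 10.
(a) r = 9.1; between ranks 9 (6.1) and 10 (7.4): 6.23.
(b) the nearest-rank method: rank 9 → 6.1.
|6.23 − 6.1| = 0.13.

0.13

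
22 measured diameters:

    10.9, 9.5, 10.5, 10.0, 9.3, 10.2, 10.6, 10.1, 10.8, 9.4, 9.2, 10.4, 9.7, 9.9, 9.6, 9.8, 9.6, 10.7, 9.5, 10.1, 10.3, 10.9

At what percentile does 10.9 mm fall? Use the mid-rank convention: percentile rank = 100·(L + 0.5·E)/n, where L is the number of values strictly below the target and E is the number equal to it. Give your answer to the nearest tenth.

95.5

Sorted: 9.2, 9.3, 9.4, 9.5, 9.5, 9.6, 9.6, 9.7, 9.8, 9.9, 10.0, 10.1, 10.1, 10.2, 10.3, 10.4, 10.5, 10.6, 10.7, 10.8, 10.9, 10.9.
Count below 10.9: L = 20; count equal: E = 2; n = 22.
Percentile rank = 100·(20 + 0.5·2)/22 = 100·21/22 = 95.45.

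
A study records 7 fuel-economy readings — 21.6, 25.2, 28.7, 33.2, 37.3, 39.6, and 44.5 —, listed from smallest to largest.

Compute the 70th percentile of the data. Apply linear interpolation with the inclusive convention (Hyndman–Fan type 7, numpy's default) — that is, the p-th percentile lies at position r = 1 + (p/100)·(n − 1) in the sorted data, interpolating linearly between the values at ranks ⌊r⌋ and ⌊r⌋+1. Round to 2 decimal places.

37.76

n = 7.
r = 1 + (70/100)·(7 − 1) = 1 + 4.2 = 5.2.
Rank 5 is 37.3 and rank 6 is 39.6.
Interpolate: 37.3 + 0.2·(39.6 − 37.3) = 37.3 + 0.2·2.3 = 37.76.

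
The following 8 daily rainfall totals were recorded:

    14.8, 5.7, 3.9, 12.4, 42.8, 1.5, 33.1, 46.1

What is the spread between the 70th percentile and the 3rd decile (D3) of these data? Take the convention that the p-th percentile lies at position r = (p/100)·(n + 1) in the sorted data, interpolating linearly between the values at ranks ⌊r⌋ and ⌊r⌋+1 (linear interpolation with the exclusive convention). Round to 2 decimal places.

30.85

Sorted: 1.5, 3.9, 5.7, 12.4, 14.8, 33.1, 42.8, 46.1.
n = 8.
P30: r = 2.7; ranks 2–3 are 3.9, 5.7; interpolating gives 5.16.
P70: r = 6.3; ranks 6–7 are 33.1, 42.8; interpolating gives 36.01.
Difference: 36.01 − 5.16 = 30.85.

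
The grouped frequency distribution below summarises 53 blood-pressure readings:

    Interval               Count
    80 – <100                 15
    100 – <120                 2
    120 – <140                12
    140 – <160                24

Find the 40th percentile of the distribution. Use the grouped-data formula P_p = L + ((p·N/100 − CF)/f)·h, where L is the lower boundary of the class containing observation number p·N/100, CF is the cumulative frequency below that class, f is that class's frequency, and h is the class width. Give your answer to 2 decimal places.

N = 53; target position k = 40/100 · 53 = 21.2.
Cumulative frequencies: 15, 17, 29, 53.
Observation 21.2 falls in the class 120 – <140.
L = 120, CF = 17, f = 12, h = 20.
P40 = 120 + ((21.2 − 17)/12)·20 = 120 + 7 = 127.

127.00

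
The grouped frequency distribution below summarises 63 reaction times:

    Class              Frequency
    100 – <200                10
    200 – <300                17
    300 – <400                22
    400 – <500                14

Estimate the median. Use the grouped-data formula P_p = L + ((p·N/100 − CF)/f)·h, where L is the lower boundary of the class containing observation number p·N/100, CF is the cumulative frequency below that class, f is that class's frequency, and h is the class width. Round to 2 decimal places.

N = 63; target position k = 50/100 · 63 = 31.5.
Cumulative frequencies: 10, 27, 49, 63.
Observation 31.5 falls in the class 300 – <400.
L = 300, CF = 27, f = 22, h = 100.
P50 = 300 + ((31.5 − 27)/22)·100 = 300 + 20.4545 = 320.455.

320.45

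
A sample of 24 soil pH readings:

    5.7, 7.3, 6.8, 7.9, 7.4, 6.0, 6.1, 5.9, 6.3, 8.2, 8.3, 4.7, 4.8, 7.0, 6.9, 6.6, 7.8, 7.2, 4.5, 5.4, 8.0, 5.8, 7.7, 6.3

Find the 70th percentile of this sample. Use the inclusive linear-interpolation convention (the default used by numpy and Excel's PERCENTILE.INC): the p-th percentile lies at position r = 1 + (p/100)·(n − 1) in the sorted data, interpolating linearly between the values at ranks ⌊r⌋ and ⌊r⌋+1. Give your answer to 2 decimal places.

7.31

Sorted: 4.5, 4.7, 4.8, 5.4, 5.7, 5.8, 5.9, 6.0, 6.1, 6.3, 6.3, 6.6, 6.8, 6.9, 7.0, 7.2, 7.3, 7.4, 7.7, 7.8, 7.9, 8.0, 8.2, 8.3.
n = 24.
r = 1 + (70/100)·(24 − 1) = 1 + 16.1 = 17.1.
Rank 17 is 7.3 and rank 18 is 7.4.
Interpolate: 7.3 + 0.1·(7.4 − 7.3) = 7.3 + 0.1·0.1 = 7.31.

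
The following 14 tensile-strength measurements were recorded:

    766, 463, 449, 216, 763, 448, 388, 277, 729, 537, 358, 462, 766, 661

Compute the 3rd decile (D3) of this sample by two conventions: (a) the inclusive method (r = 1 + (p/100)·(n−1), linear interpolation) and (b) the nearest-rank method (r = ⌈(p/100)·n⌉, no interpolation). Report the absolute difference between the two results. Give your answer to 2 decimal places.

Sorted: 216, 277, 358, 388, 448, 449, 462, 463, 537, 661, 729, 763, 766, 766.
n = 14.
(a) r = 4.9; between ranks 4 (388) and 5 (448): 442.
(b) the nearest-rank method: rank 5 → 448.
|442 − 448| = 6.

6.00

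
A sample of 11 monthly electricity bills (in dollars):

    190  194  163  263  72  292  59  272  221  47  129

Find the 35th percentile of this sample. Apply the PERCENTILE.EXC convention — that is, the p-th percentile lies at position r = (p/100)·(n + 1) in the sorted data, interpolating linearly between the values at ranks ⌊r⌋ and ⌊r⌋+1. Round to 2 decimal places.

135.80

Sorted: 47, 59, 72, 129, 163, 190, 194, 221, 263, 272, 292.
n = 11.
r = (35/100)·(11 + 1) = 4.2.
Rank 4 is 129 and rank 5 is 163.
Interpolate: 129 + 0.2·(163 − 129) = 129 + 0.2·34 = 135.8.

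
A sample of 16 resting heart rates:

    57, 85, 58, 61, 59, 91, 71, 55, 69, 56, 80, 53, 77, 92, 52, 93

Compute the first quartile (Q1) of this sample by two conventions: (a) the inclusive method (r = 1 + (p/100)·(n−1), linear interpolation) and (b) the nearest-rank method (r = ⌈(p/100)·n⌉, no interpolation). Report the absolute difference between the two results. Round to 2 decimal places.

Sorted: 52, 53, 55, 56, 57, 58, 59, 61, 69, 71, 77, 80, 85, 91, 92, 93.
n = 16.
(a) r = 4.75; between ranks 4 (56) and 5 (57): 56.75.
(b) the nearest-rank method: rank 4 → 56.
|56.75 − 56| = 0.75.

0.75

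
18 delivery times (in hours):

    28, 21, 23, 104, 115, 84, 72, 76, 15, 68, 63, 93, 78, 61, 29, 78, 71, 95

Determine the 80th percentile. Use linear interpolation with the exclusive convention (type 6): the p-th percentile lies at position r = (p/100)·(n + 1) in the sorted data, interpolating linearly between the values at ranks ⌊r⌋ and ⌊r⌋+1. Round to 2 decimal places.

Sorted: 15, 21, 23, 28, 29, 61, 63, 68, 71, 72, 76, 78, 78, 84, 93, 95, 104, 115.
n = 18.
r = (80/100)·(18 + 1) = 15.2.
Rank 15 is 93 and rank 16 is 95.
Interpolate: 93 + 0.2·(95 − 93) = 93 + 0.2·2 = 93.4.

93.40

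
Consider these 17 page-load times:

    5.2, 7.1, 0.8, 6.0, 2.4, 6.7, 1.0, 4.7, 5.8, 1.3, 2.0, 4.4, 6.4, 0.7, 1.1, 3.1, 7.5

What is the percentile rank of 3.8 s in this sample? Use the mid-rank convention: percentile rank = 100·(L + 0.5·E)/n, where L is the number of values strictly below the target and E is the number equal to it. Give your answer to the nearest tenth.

47.1

Sorted: 0.7, 0.8, 1.0, 1.1, 1.3, 2.0, 2.4, 3.1, 4.4, 4.7, 5.2, 5.8, 6.0, 6.4, 6.7, 7.1, 7.5.
Count below 3.8: L = 8; count equal: E = 0; n = 17.
Percentile rank = 100·(8 + 0.5·0)/17 = 100·8/17 = 47.06.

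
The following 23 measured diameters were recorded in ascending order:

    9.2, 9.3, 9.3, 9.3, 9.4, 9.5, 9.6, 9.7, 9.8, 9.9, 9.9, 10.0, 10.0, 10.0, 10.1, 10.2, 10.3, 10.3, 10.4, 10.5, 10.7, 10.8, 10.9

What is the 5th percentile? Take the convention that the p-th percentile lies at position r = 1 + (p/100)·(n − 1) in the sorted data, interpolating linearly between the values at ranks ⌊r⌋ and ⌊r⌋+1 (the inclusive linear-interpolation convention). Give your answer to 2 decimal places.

n = 23.
r = 1 + (5/100)·(23 − 1) = 1 + 1.1 = 2.1.
Rank 2 is 9.3 and rank 3 is 9.3.
Interpolate: 9.3 + 0.1·(9.3 − 9.3) = 9.3 + 0.1·0 = 9.3.

9.30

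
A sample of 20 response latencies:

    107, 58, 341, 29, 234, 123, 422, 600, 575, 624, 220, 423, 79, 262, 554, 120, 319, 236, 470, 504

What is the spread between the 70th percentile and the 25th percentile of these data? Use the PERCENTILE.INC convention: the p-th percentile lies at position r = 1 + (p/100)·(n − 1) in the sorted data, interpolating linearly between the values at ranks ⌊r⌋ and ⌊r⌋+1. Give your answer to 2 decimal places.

Sorted: 29, 58, 79, 107, 120, 123, 220, 234, 236, 262, 319, 341, 422, 423, 470, 504, 554, 575, 600, 624.
n = 20.
P25: r = 5.75; ranks 5–6 are 120, 123; interpolating gives 122.25.
P70: r = 14.3; ranks 14–15 are 423, 470; interpolating gives 437.1.
Difference: 437.1 − 122.25 = 314.85.

314.85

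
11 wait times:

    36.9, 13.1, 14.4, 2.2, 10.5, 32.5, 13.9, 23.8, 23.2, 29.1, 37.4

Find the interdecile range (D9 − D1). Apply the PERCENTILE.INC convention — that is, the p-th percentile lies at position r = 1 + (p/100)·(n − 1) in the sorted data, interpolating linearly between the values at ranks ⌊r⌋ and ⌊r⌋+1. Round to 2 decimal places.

Sorted: 2.2, 10.5, 13.1, 13.9, 14.4, 23.2, 23.8, 29.1, 32.5, 36.9, 37.4.
n = 11.
P10: r = 2 (integer) → 10.5.
P90: r = 10 (integer) → 36.9.
Difference: 36.9 − 10.5 = 26.4.

26.40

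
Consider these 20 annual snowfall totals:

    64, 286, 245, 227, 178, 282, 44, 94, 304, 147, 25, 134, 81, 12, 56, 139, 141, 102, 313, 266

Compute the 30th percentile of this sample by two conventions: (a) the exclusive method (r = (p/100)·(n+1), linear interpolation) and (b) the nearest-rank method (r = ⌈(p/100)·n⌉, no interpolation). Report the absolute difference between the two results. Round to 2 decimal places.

3.90

Sorted: 12, 25, 44, 56, 64, 81, 94, 102, 134, 139, 141, 147, 178, 227, 245, 266, 282, 286, 304, 313.
n = 20.
(a) r = 6.3; between ranks 6 (81) and 7 (94): 84.9.
(b) the nearest-rank method: rank 6 → 81.
|84.9 − 81| = 3.9.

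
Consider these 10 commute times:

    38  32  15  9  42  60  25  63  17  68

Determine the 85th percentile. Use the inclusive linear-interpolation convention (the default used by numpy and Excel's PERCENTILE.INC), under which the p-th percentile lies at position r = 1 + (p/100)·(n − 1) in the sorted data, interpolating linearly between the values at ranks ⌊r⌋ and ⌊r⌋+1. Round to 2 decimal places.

Sorted: 9, 15, 17, 25, 32, 38, 42, 60, 63, 68.
n = 10.
r = 1 + (85/100)·(10 − 1) = 1 + 7.65 = 8.65.
Rank 8 is 60 and rank 9 is 63.
Interpolate: 60 + 0.65·(63 − 60) = 60 + 0.65·3 = 61.95.

61.95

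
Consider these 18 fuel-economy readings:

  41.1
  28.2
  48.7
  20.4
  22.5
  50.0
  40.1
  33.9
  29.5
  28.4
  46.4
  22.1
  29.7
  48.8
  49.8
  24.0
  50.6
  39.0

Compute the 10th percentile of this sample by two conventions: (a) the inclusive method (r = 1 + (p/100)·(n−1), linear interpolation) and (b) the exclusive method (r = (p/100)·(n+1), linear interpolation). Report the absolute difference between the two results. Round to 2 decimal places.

0.45

Sorted: 20.4, 22.1, 22.5, 24.0, 28.2, 28.4, 29.5, 29.7, 33.9, 39.0, 40.1, 41.1, 46.4, 48.7, 48.8, 49.8, 50.0, 50.6.
n = 18.
(a) r = 2.7; between ranks 2 (22.1) and 3 (22.5): 22.38.
(b) r = 1.9; between ranks 1 (20.4) and 2 (22.1): 21.93.
|22.38 − 21.93| = 0.45.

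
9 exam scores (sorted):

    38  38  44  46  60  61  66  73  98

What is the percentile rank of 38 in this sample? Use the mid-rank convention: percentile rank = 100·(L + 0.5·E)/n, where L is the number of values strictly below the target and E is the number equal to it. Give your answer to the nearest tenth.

11.1

Count below 38: L = 0; count equal: E = 2; n = 9.
Percentile rank = 100·(0 + 0.5·2)/9 = 100·1/9 = 11.11.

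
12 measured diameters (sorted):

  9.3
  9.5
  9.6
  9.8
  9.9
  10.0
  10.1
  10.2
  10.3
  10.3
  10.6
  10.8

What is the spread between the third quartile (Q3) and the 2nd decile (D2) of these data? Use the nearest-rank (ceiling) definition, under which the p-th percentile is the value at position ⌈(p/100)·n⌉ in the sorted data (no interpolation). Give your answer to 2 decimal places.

0.70

n = 12.
P20: rank ⌈20/100·12⌉ = 3 → 9.6.
P75: rank ⌈75/100·12⌉ = 9 → 10.3.
Difference: 10.3 − 9.6 = 0.7.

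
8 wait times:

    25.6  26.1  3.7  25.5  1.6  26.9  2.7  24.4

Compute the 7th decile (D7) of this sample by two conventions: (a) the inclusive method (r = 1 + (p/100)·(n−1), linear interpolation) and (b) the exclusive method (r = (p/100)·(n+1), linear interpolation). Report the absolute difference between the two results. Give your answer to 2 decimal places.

0.16

Sorted: 1.6, 2.7, 3.7, 24.4, 25.5, 25.6, 26.1, 26.9.
n = 8.
(a) r = 5.9; between ranks 5 (25.5) and 6 (25.6): 25.59.
(b) r = 6.3; between ranks 6 (25.6) and 7 (26.1): 25.75.
|25.59 − 25.75| = 0.16.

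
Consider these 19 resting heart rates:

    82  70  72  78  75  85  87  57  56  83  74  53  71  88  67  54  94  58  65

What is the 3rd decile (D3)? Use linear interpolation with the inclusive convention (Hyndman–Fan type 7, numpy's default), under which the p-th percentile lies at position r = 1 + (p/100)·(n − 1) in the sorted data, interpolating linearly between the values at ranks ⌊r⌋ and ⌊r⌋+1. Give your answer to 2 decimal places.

Sorted: 53, 54, 56, 57, 58, 65, 67, 70, 71, 72, 74, 75, 78, 82, 83, 85, 87, 88, 94.
n = 19.
r = 1 + (30/100)·(19 − 1) = 1 + 5.4 = 6.4.
Rank 6 is 65 and rank 7 is 67.
Interpolate: 65 + 0.4·(67 − 65) = 65 + 0.4·2 = 65.8.

65.80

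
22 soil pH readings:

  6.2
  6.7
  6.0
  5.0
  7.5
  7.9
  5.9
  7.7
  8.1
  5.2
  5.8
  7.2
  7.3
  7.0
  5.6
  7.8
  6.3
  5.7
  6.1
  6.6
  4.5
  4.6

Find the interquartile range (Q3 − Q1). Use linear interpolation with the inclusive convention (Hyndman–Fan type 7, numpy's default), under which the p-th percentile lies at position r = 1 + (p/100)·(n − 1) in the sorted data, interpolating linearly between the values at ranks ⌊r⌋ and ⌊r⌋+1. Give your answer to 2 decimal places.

1.55

Sorted: 4.5, 4.6, 5.0, 5.2, 5.6, 5.7, 5.8, 5.9, 6.0, 6.1, 6.2, 6.3, 6.6, 6.7, 7.0, 7.2, 7.3, 7.5, 7.7, 7.8, 7.9, 8.1.
n = 22.
P25: r = 6.25; ranks 6–7 are 5.7, 5.8; interpolating gives 5.725.
P75: r = 16.75; ranks 16–17 are 7.2, 7.3; interpolating gives 7.275.
Difference: 7.275 − 5.725 = 1.55.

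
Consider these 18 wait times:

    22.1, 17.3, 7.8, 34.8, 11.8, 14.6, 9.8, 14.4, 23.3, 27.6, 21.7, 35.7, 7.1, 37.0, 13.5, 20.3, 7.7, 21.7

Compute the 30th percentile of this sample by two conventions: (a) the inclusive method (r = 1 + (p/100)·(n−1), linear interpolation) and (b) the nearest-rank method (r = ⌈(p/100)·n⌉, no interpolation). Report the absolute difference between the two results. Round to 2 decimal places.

Sorted: 7.1, 7.7, 7.8, 9.8, 11.8, 13.5, 14.4, 14.6, 17.3, 20.3, 21.7, 21.7, 22.1, 23.3, 27.6, 34.8, 35.7, 37.0.
n = 18.
(a) r = 6.1; between ranks 6 (13.5) and 7 (14.4): 13.59.
(b) the nearest-rank method: rank 6 → 13.5.
|13.59 − 13.5| = 0.09.

0.09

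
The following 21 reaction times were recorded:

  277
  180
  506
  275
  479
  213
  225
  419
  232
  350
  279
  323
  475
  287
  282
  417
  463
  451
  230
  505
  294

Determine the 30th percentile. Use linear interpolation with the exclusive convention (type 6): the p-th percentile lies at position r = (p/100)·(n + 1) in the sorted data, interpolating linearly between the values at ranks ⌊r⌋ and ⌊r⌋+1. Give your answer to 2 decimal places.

Sorted: 180, 213, 225, 230, 232, 275, 277, 279, 282, 287, 294, 323, 350, 417, 419, 451, 463, 475, 479, 505, 506.
n = 21.
r = (30/100)·(21 + 1) = 6.6.
Rank 6 is 275 and rank 7 is 277.
Interpolate: 275 + 0.6·(277 − 275) = 275 + 0.6·2 = 276.2.

276.20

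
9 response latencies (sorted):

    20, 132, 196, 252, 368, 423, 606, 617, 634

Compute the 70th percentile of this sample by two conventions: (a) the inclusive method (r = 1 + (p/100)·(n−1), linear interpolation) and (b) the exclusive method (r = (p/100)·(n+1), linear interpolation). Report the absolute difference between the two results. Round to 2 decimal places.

n = 9.
(a) r = 6.6; between ranks 6 (423) and 7 (606): 532.8.
(b) r = 7 → value at rank 7 = 606.
|532.8 − 606| = 73.2.

73.20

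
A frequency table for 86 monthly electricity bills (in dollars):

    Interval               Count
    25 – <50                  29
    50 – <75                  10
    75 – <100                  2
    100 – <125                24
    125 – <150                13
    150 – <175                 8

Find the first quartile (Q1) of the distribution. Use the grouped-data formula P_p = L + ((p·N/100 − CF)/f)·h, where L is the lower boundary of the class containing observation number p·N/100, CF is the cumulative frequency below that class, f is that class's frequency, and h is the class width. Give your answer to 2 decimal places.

43.53

N = 86; target position k = 25/100 · 86 = 21.5.
Cumulative frequencies: 29, 39, 41, 65, 78, 86.
Observation 21.5 falls in the class 25 – <50.
L = 25, CF = 0, f = 29, h = 25.
P25 = 25 + ((21.5 − 0)/29)·25 = 25 + 18.5345 = 43.5345.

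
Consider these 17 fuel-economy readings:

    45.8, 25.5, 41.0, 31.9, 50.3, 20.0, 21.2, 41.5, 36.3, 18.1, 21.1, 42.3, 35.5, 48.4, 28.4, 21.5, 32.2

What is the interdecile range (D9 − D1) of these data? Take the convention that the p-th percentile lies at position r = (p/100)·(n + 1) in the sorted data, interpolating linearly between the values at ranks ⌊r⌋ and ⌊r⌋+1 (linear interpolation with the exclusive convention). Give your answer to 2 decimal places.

Sorted: 18.1, 20.0, 21.1, 21.2, 21.5, 25.5, 28.4, 31.9, 32.2, 35.5, 36.3, 41.0, 41.5, 42.3, 45.8, 48.4, 50.3.
n = 17.
P10: r = 1.8; ranks 1–2 are 18.1, 20.0; interpolating gives 19.62.
P90: r = 16.2; ranks 16–17 are 48.4, 50.3; interpolating gives 48.78.
Difference: 48.78 − 19.62 = 29.16.

29.16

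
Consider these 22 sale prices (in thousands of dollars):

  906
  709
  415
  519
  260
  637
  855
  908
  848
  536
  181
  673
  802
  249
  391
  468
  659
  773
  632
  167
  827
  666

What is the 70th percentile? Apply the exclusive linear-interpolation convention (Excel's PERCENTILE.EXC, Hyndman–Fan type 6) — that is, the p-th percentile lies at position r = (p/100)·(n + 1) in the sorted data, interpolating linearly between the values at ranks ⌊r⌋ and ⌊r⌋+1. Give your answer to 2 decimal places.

Sorted: 167, 181, 249, 260, 391, 415, 468, 519, 536, 632, 637, 659, 666, 673, 709, 773, 802, 827, 848, 855, 906, 908.
n = 22.
r = (70/100)·(22 + 1) = 16.1.
Rank 16 is 773 and rank 17 is 802.
Interpolate: 773 + 0.1·(802 − 773) = 773 + 0.1·29 = 775.9.

775.90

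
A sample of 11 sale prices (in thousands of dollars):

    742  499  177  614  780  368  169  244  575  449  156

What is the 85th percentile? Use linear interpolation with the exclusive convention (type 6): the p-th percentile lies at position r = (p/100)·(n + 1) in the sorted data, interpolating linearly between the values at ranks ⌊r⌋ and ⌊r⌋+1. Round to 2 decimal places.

749.60

Sorted: 156, 169, 177, 244, 368, 449, 499, 575, 614, 742, 780.
n = 11.
r = (85/100)·(11 + 1) = 10.2.
Rank 10 is 742 and rank 11 is 780.
Interpolate: 742 + 0.2·(780 − 742) = 742 + 0.2·38 = 749.6.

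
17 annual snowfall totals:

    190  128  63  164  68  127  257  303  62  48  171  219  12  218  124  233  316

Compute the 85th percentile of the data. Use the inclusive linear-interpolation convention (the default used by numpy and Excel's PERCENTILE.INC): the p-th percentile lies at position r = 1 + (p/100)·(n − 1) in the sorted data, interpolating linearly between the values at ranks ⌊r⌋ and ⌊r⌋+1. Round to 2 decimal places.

Sorted: 12, 48, 62, 63, 68, 124, 127, 128, 164, 171, 190, 218, 219, 233, 257, 303, 316.
n = 17.
r = 1 + (85/100)·(17 − 1) = 1 + 13.6 = 14.6.
Rank 14 is 233 and rank 15 is 257.
Interpolate: 233 + 0.6·(257 − 233) = 233 + 0.6·24 = 247.4.

247.40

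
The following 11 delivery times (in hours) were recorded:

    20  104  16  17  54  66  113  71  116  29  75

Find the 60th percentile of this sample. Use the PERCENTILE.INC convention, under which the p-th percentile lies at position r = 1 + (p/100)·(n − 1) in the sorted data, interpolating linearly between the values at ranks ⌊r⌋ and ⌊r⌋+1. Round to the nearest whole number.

Sorted: 16, 17, 20, 29, 54, 66, 71, 75, 104, 113, 116.
n = 11.
r = 1 + (60/100)·(11 − 1) = 1 + 6 = 7.
r is an integer, so P60 is the value at rank 7: 71.

71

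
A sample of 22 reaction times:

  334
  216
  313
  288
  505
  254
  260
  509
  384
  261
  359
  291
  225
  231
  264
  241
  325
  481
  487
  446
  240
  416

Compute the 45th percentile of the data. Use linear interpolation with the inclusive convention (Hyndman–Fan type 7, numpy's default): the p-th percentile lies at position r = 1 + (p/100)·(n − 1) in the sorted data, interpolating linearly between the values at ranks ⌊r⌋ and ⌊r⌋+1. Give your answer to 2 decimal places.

Sorted: 216, 225, 231, 240, 241, 254, 260, 261, 264, 288, 291, 313, 325, 334, 359, 384, 416, 446, 481, 487, 505, 509.
n = 22.
r = 1 + (45/100)·(22 − 1) = 1 + 9.45 = 10.45.
Rank 10 is 288 and rank 11 is 291.
Interpolate: 288 + 0.45·(291 − 288) = 288 + 0.45·3 = 289.35.

289.35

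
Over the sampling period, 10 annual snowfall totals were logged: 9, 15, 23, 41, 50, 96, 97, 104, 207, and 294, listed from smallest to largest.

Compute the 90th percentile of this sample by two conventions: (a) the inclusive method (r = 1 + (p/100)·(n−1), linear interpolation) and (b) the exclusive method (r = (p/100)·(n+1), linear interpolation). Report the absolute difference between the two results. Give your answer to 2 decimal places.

n = 10.
(a) r = 9.1; between ranks 9 (207) and 10 (294): 215.7.
(b) r = 9.9; between ranks 9 (207) and 10 (294): 285.3.
|215.7 − 285.3| = 69.6.

69.60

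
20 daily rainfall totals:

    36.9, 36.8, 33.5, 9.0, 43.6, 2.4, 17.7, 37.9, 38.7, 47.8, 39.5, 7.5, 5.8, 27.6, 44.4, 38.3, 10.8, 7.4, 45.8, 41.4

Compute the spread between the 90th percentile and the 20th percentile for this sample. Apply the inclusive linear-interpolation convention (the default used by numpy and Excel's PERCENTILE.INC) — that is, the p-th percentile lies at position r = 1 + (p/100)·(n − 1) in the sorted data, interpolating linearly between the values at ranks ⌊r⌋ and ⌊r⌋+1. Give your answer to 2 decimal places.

35.84

Sorted: 2.4, 5.8, 7.4, 7.5, 9.0, 10.8, 17.7, 27.6, 33.5, 36.8, 36.9, 37.9, 38.3, 38.7, 39.5, 41.4, 43.6, 44.4, 45.8, 47.8.
n = 20.
P20: r = 4.8; ranks 4–5 are 7.5, 9.0; interpolating gives 8.7.
P90: r = 18.1; ranks 18–19 are 44.4, 45.8; interpolating gives 44.54.
Difference: 44.54 − 8.7 = 35.84.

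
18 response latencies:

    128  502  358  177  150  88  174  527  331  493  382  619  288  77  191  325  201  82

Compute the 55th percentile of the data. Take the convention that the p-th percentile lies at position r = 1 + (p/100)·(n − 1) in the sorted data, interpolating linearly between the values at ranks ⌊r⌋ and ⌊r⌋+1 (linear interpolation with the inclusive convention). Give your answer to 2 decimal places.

Sorted: 77, 82, 88, 128, 150, 174, 177, 191, 201, 288, 325, 331, 358, 382, 493, 502, 527, 619.
n = 18.
r = 1 + (55/100)·(18 − 1) = 1 + 9.35 = 10.35.
Rank 10 is 288 and rank 11 is 325.
Interpolate: 288 + 0.35·(325 − 288) = 288 + 0.35·37 = 300.95.

300.95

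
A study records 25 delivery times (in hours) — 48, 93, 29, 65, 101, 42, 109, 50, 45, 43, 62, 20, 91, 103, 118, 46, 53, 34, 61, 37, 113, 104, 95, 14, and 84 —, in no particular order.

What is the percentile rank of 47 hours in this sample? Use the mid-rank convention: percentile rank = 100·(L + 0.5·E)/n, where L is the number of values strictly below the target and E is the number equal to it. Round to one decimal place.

36.0

Sorted: 14, 20, 29, 34, 37, 42, 43, 45, 46, 48, 50, 53, 61, 62, 65, 84, 91, 93, 95, 101, 103, 104, 109, 113, 118.
Count below 47: L = 9; count equal: E = 0; n = 25.
Percentile rank = 100·(9 + 0.5·0)/25 = 100·9/25 = 36.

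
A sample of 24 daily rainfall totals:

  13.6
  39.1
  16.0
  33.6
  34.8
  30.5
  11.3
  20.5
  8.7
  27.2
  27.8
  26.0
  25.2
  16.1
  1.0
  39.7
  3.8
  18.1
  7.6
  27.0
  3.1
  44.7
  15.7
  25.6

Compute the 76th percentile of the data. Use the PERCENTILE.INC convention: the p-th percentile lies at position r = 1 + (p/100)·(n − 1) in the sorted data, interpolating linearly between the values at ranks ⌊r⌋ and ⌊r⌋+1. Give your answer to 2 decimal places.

29.10

Sorted: 1.0, 3.1, 3.8, 7.6, 8.7, 11.3, 13.6, 15.7, 16.0, 16.1, 18.1, 20.5, 25.2, 25.6, 26.0, 27.0, 27.2, 27.8, 30.5, 33.6, 34.8, 39.1, 39.7, 44.7.
n = 24.
r = 1 + (76/100)·(24 − 1) = 1 + 17.48 = 18.48.
Rank 18 is 27.8 and rank 19 is 30.5.
Interpolate: 27.8 + 0.48·(30.5 − 27.8) = 27.8 + 0.48·2.7 = 29.096.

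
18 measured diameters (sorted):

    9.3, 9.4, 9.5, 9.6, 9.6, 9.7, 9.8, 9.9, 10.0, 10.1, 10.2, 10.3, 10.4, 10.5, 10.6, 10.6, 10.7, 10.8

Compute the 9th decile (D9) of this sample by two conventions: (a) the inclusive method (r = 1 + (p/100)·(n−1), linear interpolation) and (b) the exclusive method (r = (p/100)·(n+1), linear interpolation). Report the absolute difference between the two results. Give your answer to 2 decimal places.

0.08

n = 18.
(a) r = 16.3; between ranks 16 (10.6) and 17 (10.7): 10.63.
(b) r = 17.1; between ranks 17 (10.7) and 18 (10.8): 10.71.
|10.63 − 10.71| = 0.08.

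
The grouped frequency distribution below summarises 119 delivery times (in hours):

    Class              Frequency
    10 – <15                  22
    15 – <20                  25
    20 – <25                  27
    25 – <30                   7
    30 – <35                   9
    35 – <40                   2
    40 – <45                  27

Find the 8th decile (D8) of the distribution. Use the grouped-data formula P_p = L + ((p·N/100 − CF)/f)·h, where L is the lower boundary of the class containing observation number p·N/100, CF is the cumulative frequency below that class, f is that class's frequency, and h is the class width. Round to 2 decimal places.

N = 119; target position k = 80/100 · 119 = 95.2.
Cumulative frequencies: 22, 47, 74, 81, 90, 92, 119.
Observation 95.2 falls in the class 40 – <45.
L = 40, CF = 92, f = 27, h = 5.
P80 = 40 + ((95.2 − 92)/27)·5 = 40 + 0.592593 = 40.5926.

40.59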